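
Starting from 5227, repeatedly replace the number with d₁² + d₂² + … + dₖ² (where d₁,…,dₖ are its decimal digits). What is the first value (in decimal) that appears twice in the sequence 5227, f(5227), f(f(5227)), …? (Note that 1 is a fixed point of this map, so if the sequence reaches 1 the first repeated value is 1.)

1

5227 → 82
82 → 68
68 → 100
100 → 1  — reached the fixed point 1.
1 → 1, so 1 is the first repeated value.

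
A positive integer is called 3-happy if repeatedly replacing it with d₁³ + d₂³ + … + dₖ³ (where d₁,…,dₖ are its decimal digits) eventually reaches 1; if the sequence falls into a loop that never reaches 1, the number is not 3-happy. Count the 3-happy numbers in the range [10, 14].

10: 10 → 1  — 3-happy
11: 11 → 2 → 8 → 512 → 134 → 92 → 737 → 713 → 371 → 371  — not 3-happy
12: 12 → 9 → 729 → 1080 → 513 → 153 → 153  — not 3-happy
13: 13 → 28 → 520 → 133 → 55 → 250 → 133  — not 3-happy
14: 14 → 65 → 341 → 92 → 737 → 713 → 371 → 371  — not 3-happy
3-happy: 10

1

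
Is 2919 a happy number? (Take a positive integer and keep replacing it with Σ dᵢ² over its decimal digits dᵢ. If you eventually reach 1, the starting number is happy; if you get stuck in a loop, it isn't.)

happy

2919 → 2² + 9² + 1² + 9² = 167
167 → 1² + 6² + 7² = 86
86 → 8² + 6² = 100
100 → 1² + 0² + 0² = 1  — reached 1.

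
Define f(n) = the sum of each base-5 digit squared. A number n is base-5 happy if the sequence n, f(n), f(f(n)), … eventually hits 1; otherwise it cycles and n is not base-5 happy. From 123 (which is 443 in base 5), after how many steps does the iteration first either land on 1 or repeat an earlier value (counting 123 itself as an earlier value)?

4

123 = (4,4,3)_5 → 4² + 4² + 3² = 41
41 = (1,3,1)_5 → 1² + 3² + 1² = 11
11 = (2,1)_5 → 2² + 1² = 5
5 = (1,0)_5 → 1² + 0² = 1  — reached 1.
That took 4 steps.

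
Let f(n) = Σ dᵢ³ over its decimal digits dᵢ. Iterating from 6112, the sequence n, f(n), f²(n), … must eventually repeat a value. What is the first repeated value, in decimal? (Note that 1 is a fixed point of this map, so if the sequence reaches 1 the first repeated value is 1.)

370

6112 → 6³ + 1³ + 1³ + 2³ = 226
226 → 2³ + 2³ + 6³ = 232
232 → 2³ + 3³ + 2³ = 43
43 → 4³ + 3³ = 91
91 → 9³ + 1³ = 730
730 → 7³ + 3³ + 0³ = 370
370 → 3³ + 7³ + 0³ = 370  — 370 already appeared earlier.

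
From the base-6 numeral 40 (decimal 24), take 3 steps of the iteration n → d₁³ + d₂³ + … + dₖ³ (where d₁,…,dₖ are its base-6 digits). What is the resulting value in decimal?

24 = (4,0)_6 → 4³ + 0³ = 64
64 = (1,4,4)_6 → 1³ + 4³ + 4³ = 129
129 = (3,3,3)_6 → 3³ + 3³ + 3³ = 81

81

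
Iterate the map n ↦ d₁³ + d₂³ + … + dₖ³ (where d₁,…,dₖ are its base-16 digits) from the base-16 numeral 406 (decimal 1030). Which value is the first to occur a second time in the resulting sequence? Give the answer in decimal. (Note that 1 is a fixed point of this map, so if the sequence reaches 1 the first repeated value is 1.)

1030 = (4,0,6)_16 → 4³ + 0³ + 6³ = 64 + 0 + 216 = 280
280 = (1,1,8)_16 → 1³ + 1³ + 8³ = 1 + 1 + 512 = 514
514 = (2,0,2)_16 → 2³ + 0³ + 2³ = 8 + 0 + 8 = 16
16 = (1,0)_16 → 1³ + 0³ = 1 + 0 = 1  — reached the fixed point 1.
1 → 1, so 1 is the first repeated value.

1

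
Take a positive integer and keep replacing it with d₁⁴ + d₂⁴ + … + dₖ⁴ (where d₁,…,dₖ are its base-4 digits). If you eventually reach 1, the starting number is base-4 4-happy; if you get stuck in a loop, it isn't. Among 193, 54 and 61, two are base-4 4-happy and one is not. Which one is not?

61

193: 193 → 82 → 18 → 17 → 2 → 16 → 1  — reaches 1 (base-4 4-happy)
54: 54 → 98 → 33 → 17 → 2 → 16 → 1  — reaches 1 (base-4 4-happy)
61: 61 → 163 → 113 → 83 → 83  — repeats 83 (not base-4 4-happy)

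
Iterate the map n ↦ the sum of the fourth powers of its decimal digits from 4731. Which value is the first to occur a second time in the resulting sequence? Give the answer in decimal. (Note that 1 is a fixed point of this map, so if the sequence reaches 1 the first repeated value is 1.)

4731 → 4⁴ + 7⁴ + 3⁴ + 1⁴ = 2739
2739 → 2⁴ + 7⁴ + 3⁴ + 9⁴ = 9059
9059 → 9⁴ + 0⁴ + 5⁴ + 9⁴ = 13747
13747 → 1⁴ + 3⁴ + 7⁴ + 4⁴ + 7⁴ = 5140
5140 → 5⁴ + 1⁴ + 4⁴ + 0⁴ = 882
882 → 8⁴ + 8⁴ + 2⁴ = 8208
8208 → 8⁴ + 2⁴ + 0⁴ + 8⁴ = 8208  — 8208 already appeared earlier.

8208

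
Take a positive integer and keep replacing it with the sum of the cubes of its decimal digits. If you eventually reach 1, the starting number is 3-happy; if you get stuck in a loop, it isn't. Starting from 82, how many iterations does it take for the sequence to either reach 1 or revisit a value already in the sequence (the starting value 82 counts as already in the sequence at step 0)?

82 → 8³ + 2³ = 520
520 → 5³ + 2³ + 0³ = 133
133 → 1³ + 3³ + 3³ = 55
55 → 5³ + 5³ = 250
250 → 2³ + 5³ + 0³ = 133  — 133 repeats.
That took 5 steps.

5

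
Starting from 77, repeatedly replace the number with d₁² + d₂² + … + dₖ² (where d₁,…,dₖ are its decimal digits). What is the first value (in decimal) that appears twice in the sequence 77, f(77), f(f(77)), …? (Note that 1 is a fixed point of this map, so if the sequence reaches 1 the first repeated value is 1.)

145

77 → 7² + 7² = 98
98 → 9² + 8² = 145
145 → 1² + 4² + 5² = 42
42 → 4² + 2² = 20
20 → 2² + 0² = 4
4 → 4² = 16
16 → 1² + 6² = 37
37 → 3² + 7² = 58
58 → 5² + 8² = 89
89 → 8² + 9² = 145  — 145 already appeared earlier.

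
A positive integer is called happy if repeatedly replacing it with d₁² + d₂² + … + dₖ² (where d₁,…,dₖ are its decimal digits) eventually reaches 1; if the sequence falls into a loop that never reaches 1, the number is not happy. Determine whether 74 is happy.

74 → 7² + 4² = 65
65 → 6² + 5² = 61
61 → 6² + 1² = 37
37 → 3² + 7² = 58
58 → 5² + 8² = 89
89 → 8² + 9² = 145
145 → 1² + 4² + 5² = 42
42 → 4² + 2² = 20
20 → 2² + 0² = 4
4 → 4² = 16
16 → 1² + 6² = 37  — 37 already seen; the sequence cycles without reaching 1.

not happy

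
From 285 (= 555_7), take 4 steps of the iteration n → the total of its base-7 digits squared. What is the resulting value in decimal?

25

285 = (5,5,5)_7 → 5² + 5² + 5² = 75
75 = (1,3,5)_7 → 1² + 3² + 5² = 35
35 = (5,0)_7 → 5² + 0² = 25
25 = (3,4)_7 → 3² + 4² = 25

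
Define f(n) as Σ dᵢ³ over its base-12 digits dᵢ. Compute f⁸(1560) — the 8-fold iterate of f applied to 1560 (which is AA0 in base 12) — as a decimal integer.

856

1560 = (10,10,0)_12 → 10³ + 10³ + 0³ = 1000 + 1000 + 0 = 2000
2000 = (1,1,10,8)_12 → 1³ + 1³ + 10³ + 8³ = 1 + 1 + 1000 + 512 = 1514
1514 = (10,6,2)_12 → 10³ + 6³ + 2³ = 1000 + 216 + 8 = 1224
1224 = (8,6,0)_12 → 8³ + 6³ + 0³ = 512 + 216 + 0 = 728
728 = (5,0,8)_12 → 5³ + 0³ + 8³ = 125 + 0 + 512 = 637
637 = (4,5,1)_12 → 4³ + 5³ + 1³ = 64 + 125 + 1 = 190
190 = (1,3,10)_12 → 1³ + 3³ + 10³ = 1 + 27 + 1000 = 1028
1028 = (7,1,8)_12 → 7³ + 1³ + 8³ = 343 + 1 + 512 = 856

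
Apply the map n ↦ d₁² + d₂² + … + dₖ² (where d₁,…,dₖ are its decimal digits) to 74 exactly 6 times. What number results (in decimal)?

145

74 → 7² + 4² = 65
65 → 6² + 5² = 61
61 → 6² + 1² = 37
37 → 3² + 7² = 58
58 → 5² + 8² = 89
89 → 8² + 9² = 145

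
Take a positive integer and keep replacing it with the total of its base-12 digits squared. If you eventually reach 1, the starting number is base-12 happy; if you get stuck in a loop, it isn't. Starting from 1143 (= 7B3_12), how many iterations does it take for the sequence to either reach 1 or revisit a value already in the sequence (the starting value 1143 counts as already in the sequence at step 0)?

8

1143 = (7,11,3)_12 → 7² + 11² + 3² = 179
179 = (1,2,11)_12 → 1² + 2² + 11² = 126
126 = (10,6)_12 → 10² + 6² = 136
136 = (11,4)_12 → 11² + 4² = 137
137 = (11,5)_12 → 11² + 5² = 146
146 = (1,0,2)_12 → 1² + 0² + 2² = 5
5 = (5)_12 → 5² = 25
25 = (2,1)_12 → 2² + 1² = 5  — 5 repeats.
That took 8 steps.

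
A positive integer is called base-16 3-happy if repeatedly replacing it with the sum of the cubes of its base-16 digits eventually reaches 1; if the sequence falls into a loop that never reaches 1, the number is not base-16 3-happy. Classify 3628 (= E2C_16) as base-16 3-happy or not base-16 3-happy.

3628 = (14,2,12)_16 → 14³ + 2³ + 12³ = 2744 + 8 + 1728 = 4480
4480 = (1,1,8,0)_16 → 1³ + 1³ + 8³ + 0³ = 1 + 1 + 512 + 0 = 514
514 = (2,0,2)_16 → 2³ + 0³ + 2³ = 8 + 0 + 8 = 16
16 = (1,0)_16 → 1³ + 0³ = 1 + 0 = 1  — reached 1.

base-16 3-happy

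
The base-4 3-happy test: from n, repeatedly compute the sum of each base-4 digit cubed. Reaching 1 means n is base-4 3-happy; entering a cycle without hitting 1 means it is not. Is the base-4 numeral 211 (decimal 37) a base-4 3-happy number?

base-4 3-happy

37 = (2,1,1)_4 → 2³ + 1³ + 1³ = 8 + 1 + 1 = 10
10 = (2,2)_4 → 2³ + 2³ = 8 + 8 = 16
16 = (1,0,0)_4 → 1³ + 0³ + 0³ = 1 + 0 + 0 = 1  — reached 1.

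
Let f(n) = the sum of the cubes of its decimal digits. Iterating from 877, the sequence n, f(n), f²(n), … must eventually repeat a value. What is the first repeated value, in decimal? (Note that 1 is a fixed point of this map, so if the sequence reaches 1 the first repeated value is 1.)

1

877 → 8³ + 7³ + 7³ = 1198
1198 → 1³ + 1³ + 9³ + 8³ = 1243
1243 → 1³ + 2³ + 4³ + 3³ = 100
100 → 1³ + 0³ + 0³ = 1  — reached the fixed point 1.
1 → 1, so 1 is the first repeated value.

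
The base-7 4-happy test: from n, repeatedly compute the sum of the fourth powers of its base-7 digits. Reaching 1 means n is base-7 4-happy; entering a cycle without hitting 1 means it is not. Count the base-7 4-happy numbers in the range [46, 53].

46: 46 → 1552 → 1218 → 1458 → 898 → 304 → 1378 → 1552  (repeats 1552)
47: 47 → 1921 → 963 → 1153 → 803 → 673 → 1923 → 1507 → 913 → 609 → 707 → 97 → 2593 → 1459 → 963  (repeats 963)
48: 48 → 2592 → 1394 → 338 → 2608 → 514 → 244 → 2848 → 1314 → 1956 → 2258 → 1808 → 1938 → 2258  (repeats 2258)
49: 49 → 1  (reaches 1)
50: 50 → 2 → 16 → 32 → 512 → 164 → 178 → 418 → 708 → 98 → 16  (repeats 16)
51: 51 → 17 → 97 → 2593 → 1459 → 963 → 1153 → 803 → 673 → 1923 → 1507 → 913 → 609 → 707 → 97  (repeats 97)
52: 52 → 82 → 882 → 272 → 2002 → 2546 → 1938 → 2258 → 1808 → 1938  (repeats 1938)
53: 53 → 257 → 1251 → 1043 → 97 → 2593 → 1459 → 963 → 1153 → 803 → 673 → 1923 → 1507 → 913 → 609 → 707 → 97  (repeats 97)
base-7 4-happy: 49

1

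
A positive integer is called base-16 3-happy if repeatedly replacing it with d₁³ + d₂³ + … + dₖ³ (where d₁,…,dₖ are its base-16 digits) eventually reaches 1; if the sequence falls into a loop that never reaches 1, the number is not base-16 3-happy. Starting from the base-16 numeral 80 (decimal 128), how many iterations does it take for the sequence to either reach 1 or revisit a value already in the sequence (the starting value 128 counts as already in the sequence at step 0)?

3

128 = (8,0)_16 → 8³ + 0³ = 512
512 = (2,0,0)_16 → 2³ + 0³ + 0³ = 8
8 = (8)_16 → 8³ = 512  — 512 repeats.
That took 3 steps.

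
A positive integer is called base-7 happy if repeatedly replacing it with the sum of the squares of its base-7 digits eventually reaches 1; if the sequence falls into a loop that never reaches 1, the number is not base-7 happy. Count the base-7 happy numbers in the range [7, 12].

1

7: 7 → 1  — base-7 happy
8: 8 → 2 → 4 → 16 → 8  — not base-7 happy
9: 9 → 5 → 25 → 25  — not base-7 happy
10: 10 → 10  — not base-7 happy
11: 11 → 17 → 13 → 37 → 29 → 17  — not base-7 happy
12: 12 → 26 → 34 → 52 → 10 → 10  — not base-7 happy
base-7 happy: 7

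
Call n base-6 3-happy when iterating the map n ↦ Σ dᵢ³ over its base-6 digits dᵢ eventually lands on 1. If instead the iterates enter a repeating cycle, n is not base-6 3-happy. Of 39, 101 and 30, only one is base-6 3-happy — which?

101

39: 39 → 28 → 128 → 62 → 73 → 9 → 28  — repeats 28 (not base-6 3-happy)
101: 101 → 197 → 258 → 3 → 27 → 91 → 36 → 1  — reaches 1 (base-6 3-happy)
30: 30 → 125 → 160 → 136 → 155 → 190 → 190  — repeats 190 (not base-6 3-happy)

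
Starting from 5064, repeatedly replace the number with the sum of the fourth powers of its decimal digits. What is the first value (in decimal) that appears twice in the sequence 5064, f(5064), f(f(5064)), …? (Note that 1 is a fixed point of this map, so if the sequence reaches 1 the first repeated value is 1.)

2178

5064 → 5⁴ + 0⁴ + 6⁴ + 4⁴ = 2177
2177 → 2⁴ + 1⁴ + 7⁴ + 7⁴ = 4819
4819 → 4⁴ + 8⁴ + 1⁴ + 9⁴ = 10914
10914 → 1⁴ + 0⁴ + 9⁴ + 1⁴ + 4⁴ = 6819
6819 → 6⁴ + 8⁴ + 1⁴ + 9⁴ = 11954
11954 → 1⁴ + 1⁴ + 9⁴ + 5⁴ + 4⁴ = 7444
7444 → 7⁴ + 4⁴ + 4⁴ + 4⁴ = 3169
3169 → 3⁴ + 1⁴ + 6⁴ + 9⁴ = 7939
7939 → 7⁴ + 9⁴ + 3⁴ + 9⁴ = 15604
15604 → 1⁴ + 5⁴ + 6⁴ + 0⁴ + 4⁴ = 2178
2178 → 2⁴ + 1⁴ + 7⁴ + 8⁴ = 6514
6514 → 6⁴ + 5⁴ + 1⁴ + 4⁴ = 2178  — 2178 already appeared earlier.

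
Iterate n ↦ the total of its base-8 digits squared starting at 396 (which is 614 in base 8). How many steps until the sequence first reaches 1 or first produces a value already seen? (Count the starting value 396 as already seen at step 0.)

9

396 = (6,1,4)_8 → 53
53 = (6,5)_8 → 61
61 = (7,5)_8 → 74
74 = (1,1,2)_8 → 6
6 = (6)_8 → 36
36 = (4,4)_8 → 32
32 = (4,0)_8 → 16
16 = (2,0)_8 → 4
4 = (4)_8 → 16  — 16 repeats.
That took 9 steps.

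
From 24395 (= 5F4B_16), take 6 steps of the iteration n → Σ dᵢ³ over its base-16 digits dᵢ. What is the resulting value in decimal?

24395 = (5,15,4,11)_16 → 5³ + 15³ + 4³ + 11³ = 125 + 3375 + 64 + 1331 = 4895
4895 = (1,3,1,15)_16 → 1³ + 3³ + 1³ + 15³ = 1 + 27 + 1 + 3375 = 3404
3404 = (13,4,12)_16 → 13³ + 4³ + 12³ = 2197 + 64 + 1728 = 3989
3989 = (15,9,5)_16 → 15³ + 9³ + 5³ = 3375 + 729 + 125 = 4229
4229 = (1,0,8,5)_16 → 1³ + 0³ + 8³ + 5³ = 1 + 0 + 512 + 125 = 638
638 = (2,7,14)_16 → 2³ + 7³ + 14³ = 8 + 343 + 2744 = 3095

3095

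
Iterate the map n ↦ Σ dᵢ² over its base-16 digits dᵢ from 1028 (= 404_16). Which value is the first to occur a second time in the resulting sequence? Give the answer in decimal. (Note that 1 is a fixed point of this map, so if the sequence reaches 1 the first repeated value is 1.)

1028 = (4,0,4)_16 → 4² + 0² + 4² = 16 + 0 + 16 = 32
32 = (2,0)_16 → 2² + 0² = 4 + 0 = 4
4 = (4)_16 → 4² = 16
16 = (1,0)_16 → 1² + 0² = 1 + 0 = 1  — reached the fixed point 1.
1 → 1, so 1 is the first repeated value.

1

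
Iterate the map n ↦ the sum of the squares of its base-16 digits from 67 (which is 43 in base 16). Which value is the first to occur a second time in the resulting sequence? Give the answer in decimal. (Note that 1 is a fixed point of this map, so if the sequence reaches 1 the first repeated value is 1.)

67 = (4,3)_16 → 4² + 3² = 25
25 = (1,9)_16 → 1² + 9² = 82
82 = (5,2)_16 → 5² + 2² = 29
29 = (1,13)_16 → 1² + 13² = 170
170 = (10,10)_16 → 10² + 10² = 200
200 = (12,8)_16 → 12² + 8² = 208
208 = (13,0)_16 → 13² + 0² = 169
169 = (10,9)_16 → 10² + 9² = 181
181 = (11,5)_16 → 11² + 5² = 146
146 = (9,2)_16 → 9² + 2² = 85
85 = (5,5)_16 → 5² + 5² = 50
50 = (3,2)_16 → 3² + 2² = 13
13 = (13)_16 → 13² = 169  — 169 already appeared earlier.

169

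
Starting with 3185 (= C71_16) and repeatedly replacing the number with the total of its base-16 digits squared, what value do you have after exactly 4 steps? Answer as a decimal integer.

3185 = (12,7,1)_16 → 12² + 7² + 1² = 144 + 49 + 1 = 194
194 = (12,2)_16 → 12² + 2² = 144 + 4 = 148
148 = (9,4)_16 → 9² + 4² = 81 + 16 = 97
97 = (6,1)_16 → 6² + 1² = 36 + 1 = 37

37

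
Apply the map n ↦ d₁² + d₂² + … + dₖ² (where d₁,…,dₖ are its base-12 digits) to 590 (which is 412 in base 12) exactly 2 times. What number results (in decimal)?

590 = (4,1,2)_12 → 21
21 = (1,9)_12 → 82

82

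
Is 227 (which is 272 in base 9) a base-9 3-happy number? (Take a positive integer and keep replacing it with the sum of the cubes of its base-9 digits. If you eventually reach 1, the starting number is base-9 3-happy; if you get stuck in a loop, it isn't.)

not base-9 3-happy

227 = (2,7,2)_9 → 359
359 = (4,3,8)_9 → 603
603 = (7,4,0)_9 → 407
407 = (5,0,2)_9 → 133
133 = (1,5,7)_9 → 469
469 = (5,7,1)_9 → 469  — 469 already seen; the sequence cycles without reaching 1.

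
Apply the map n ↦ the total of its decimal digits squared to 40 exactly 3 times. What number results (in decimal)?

58

40 → 16
16 → 37
37 → 58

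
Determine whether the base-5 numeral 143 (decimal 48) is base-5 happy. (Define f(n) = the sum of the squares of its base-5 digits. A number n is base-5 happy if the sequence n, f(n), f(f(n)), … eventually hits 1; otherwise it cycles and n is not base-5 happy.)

48 = (1,4,3)_5 → 1² + 4² + 3² = 26
26 = (1,0,1)_5 → 1² + 0² + 1² = 2
2 = (2)_5 → 2² = 4
4 = (4)_5 → 4² = 16
16 = (3,1)_5 → 3² + 1² = 10
10 = (2,0)_5 → 2² + 0² = 4  — 4 already seen; the sequence cycles without reaching 1.

not base-5 happy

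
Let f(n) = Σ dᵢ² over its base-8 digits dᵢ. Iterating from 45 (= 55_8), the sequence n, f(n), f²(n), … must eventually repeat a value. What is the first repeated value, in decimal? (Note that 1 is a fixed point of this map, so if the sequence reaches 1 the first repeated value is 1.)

45 = (5,5)_8 → 5² + 5² = 25 + 25 = 50
50 = (6,2)_8 → 6² + 2² = 36 + 4 = 40
40 = (5,0)_8 → 5² + 0² = 25 + 0 = 25
25 = (3,1)_8 → 3² + 1² = 9 + 1 = 10
10 = (1,2)_8 → 1² + 2² = 1 + 4 = 5
5 = (5)_8 → 5² = 25  — 25 already appeared earlier.

25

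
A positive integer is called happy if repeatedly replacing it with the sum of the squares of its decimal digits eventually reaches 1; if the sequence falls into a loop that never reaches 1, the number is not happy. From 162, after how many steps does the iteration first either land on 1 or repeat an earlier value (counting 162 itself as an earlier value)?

15

162 → 1² + 6² + 2² = 1 + 36 + 4 = 41
41 → 4² + 1² = 16 + 1 = 17
17 → 1² + 7² = 1 + 49 = 50
50 → 5² + 0² = 25 + 0 = 25
25 → 2² + 5² = 4 + 25 = 29
29 → 2² + 9² = 4 + 81 = 85
85 → 8² + 5² = 64 + 25 = 89
89 → 8² + 9² = 64 + 81 = 145
145 → 1² + 4² + 5² = 1 + 16 + 25 = 42
42 → 4² + 2² = 16 + 4 = 20
20 → 2² + 0² = 4 + 0 = 4
4 → 4² = 16
16 → 1² + 6² = 1 + 36 = 37
37 → 3² + 7² = 9 + 49 = 58
58 → 5² + 8² = 25 + 64 = 89  — 89 repeats.
That took 15 steps.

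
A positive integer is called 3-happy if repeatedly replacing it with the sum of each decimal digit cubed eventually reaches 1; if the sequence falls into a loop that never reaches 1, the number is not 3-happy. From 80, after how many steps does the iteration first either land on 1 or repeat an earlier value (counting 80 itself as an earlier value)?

80 → 512
512 → 134
134 → 92
92 → 737
737 → 713
713 → 371
371 → 371  — 371 repeats.
That took 7 steps.

7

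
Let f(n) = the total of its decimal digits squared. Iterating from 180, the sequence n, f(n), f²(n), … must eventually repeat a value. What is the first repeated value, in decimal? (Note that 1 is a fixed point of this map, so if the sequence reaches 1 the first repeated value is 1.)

180 → 1² + 8² + 0² = 65
65 → 6² + 5² = 61
61 → 6² + 1² = 37
37 → 3² + 7² = 58
58 → 5² + 8² = 89
89 → 8² + 9² = 145
145 → 1² + 4² + 5² = 42
42 → 4² + 2² = 20
20 → 2² + 0² = 4
4 → 4² = 16
16 → 1² + 6² = 37  — 37 already appeared earlier.

37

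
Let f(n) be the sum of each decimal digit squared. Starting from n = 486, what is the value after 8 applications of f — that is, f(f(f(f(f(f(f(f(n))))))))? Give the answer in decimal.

20

486 → 4² + 8² + 6² = 116
116 → 1² + 1² + 6² = 38
38 → 3² + 8² = 73
73 → 7² + 3² = 58
58 → 5² + 8² = 89
89 → 8² + 9² = 145
145 → 1² + 4² + 5² = 42
42 → 4² + 2² = 20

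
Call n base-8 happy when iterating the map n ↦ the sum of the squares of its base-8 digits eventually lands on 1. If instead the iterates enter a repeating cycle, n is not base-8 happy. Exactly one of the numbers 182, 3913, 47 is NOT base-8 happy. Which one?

47

182: 182 → 76 → 18 → 8 → 1  — reaches 1 (base-8 happy)
3913: 3913 → 76 → 18 → 8 → 1  — reaches 1 (base-8 happy)
47: 47 → 74 → 6 → 36 → 32 → 16 → 4 → 16  — repeats 16 (not base-8 happy)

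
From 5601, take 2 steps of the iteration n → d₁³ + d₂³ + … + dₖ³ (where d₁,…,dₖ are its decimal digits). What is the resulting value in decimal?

99

5601 → 342
342 → 99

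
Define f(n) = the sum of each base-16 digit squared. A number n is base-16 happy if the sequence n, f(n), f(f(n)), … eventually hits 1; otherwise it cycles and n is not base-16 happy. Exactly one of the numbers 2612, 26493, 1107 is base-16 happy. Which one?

2612: 2612 → 125 → 218 → 269 → 170 → 200 → 208 → 169 → 181 → 146 → 85 → 50 → 13 → 169  — repeats 169 (not base-16 happy)
26493: 26493 → 303 → 230 → 232 → 260 → 17 → 2 → 4 → 16 → 1  — reaches 1 (base-16 happy)
1107: 1107 → 50 → 13 → 169 → 181 → 146 → 85 → 50  — repeats 50 (not base-16 happy)

26493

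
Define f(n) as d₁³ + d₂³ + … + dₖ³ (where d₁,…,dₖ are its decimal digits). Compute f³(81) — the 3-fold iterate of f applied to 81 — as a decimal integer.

153

81 → 8³ + 1³ = 513
513 → 5³ + 1³ + 3³ = 153
153 → 1³ + 5³ + 3³ = 153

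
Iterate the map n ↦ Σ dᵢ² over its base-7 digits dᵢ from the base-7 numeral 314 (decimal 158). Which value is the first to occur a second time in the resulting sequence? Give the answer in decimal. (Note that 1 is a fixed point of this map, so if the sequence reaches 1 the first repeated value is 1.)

158 = (3,1,4)_7 → 3² + 1² + 4² = 9 + 1 + 16 = 26
26 = (3,5)_7 → 3² + 5² = 9 + 25 = 34
34 = (4,6)_7 → 4² + 6² = 16 + 36 = 52
52 = (1,0,3)_7 → 1² + 0² + 3² = 1 + 0 + 9 = 10
10 = (1,3)_7 → 1² + 3² = 1 + 9 = 10  — 10 already appeared earlier.

10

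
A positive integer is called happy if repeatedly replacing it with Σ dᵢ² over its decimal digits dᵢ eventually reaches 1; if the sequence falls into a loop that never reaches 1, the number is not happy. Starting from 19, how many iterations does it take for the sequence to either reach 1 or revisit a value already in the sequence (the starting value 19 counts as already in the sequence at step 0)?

4

19 → 82
82 → 68
68 → 100
100 → 1  — reached 1.
That took 4 steps.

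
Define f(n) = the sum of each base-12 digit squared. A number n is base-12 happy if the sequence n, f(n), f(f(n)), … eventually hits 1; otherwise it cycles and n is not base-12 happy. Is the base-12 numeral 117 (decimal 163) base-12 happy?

not base-12 happy

163 = (1,1,7)_12 → 1² + 1² + 7² = 51
51 = (4,3)_12 → 4² + 3² = 25
25 = (2,1)_12 → 2² + 1² = 5
5 = (5)_12 → 5² = 25  — 25 already seen; the sequence cycles without reaching 1.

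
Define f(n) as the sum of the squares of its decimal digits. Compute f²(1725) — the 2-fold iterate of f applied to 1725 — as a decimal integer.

130

1725 → 1² + 7² + 2² + 5² = 1 + 49 + 4 + 25 = 79
79 → 7² + 9² = 49 + 81 = 130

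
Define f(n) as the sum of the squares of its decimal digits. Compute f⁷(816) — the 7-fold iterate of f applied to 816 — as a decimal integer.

89

816 → 8² + 1² + 6² = 101
101 → 1² + 0² + 1² = 2
2 → 2² = 4
4 → 4² = 16
16 → 1² + 6² = 37
37 → 3² + 7² = 58
58 → 5² + 8² = 89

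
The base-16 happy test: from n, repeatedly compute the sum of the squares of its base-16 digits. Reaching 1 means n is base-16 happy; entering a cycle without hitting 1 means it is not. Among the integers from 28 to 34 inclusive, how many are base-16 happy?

2

28: 28 → 145 → 82 → 29 → 170 → 200 → 208 → 169 → 181 → 146 → 85 → 50 → 13 → 169  (repeats 169)
29: 29 → 170 → 200 → 208 → 169 → 181 → 146 → 85 → 50 → 13 → 169  (repeats 169)
30: 30 → 197 → 169 → 181 → 146 → 85 → 50 → 13 → 169  (repeats 169)
31: 31 → 226 → 200 → 208 → 169 → 181 → 146 → 85 → 50 → 13 → 169  (repeats 169)
32: 32 → 4 → 16 → 1  (reaches 1)
33: 33 → 5 → 25 → 82 → 29 → 170 → 200 → 208 → 169 → 181 → 146 → 85 → 50 → 13 → 169  (repeats 169)
34: 34 → 8 → 64 → 16 → 1  (reaches 1)
base-16 happy: 32, 34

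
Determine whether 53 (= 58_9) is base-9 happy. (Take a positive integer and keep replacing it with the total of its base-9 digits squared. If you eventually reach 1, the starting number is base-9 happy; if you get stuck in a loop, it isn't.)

53 = (5,8)_9 → 5² + 8² = 25 + 64 = 89
89 = (1,0,8)_9 → 1² + 0² + 8² = 1 + 0 + 64 = 65
65 = (7,2)_9 → 7² + 2² = 49 + 4 = 53  — 53 already seen; the sequence cycles without reaching 1.

not base-9 happy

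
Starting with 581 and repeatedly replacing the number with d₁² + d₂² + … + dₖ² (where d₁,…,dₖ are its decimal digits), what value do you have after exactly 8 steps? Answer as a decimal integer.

145

581 → 5² + 8² + 1² = 25 + 64 + 1 = 90
90 → 9² + 0² = 81 + 0 = 81
81 → 8² + 1² = 64 + 1 = 65
65 → 6² + 5² = 36 + 25 = 61
61 → 6² + 1² = 36 + 1 = 37
37 → 3² + 7² = 9 + 49 = 58
58 → 5² + 8² = 25 + 64 = 89
89 → 8² + 9² = 64 + 81 = 145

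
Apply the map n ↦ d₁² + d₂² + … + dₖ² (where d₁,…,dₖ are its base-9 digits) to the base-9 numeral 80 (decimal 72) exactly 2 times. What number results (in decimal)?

50

72 = (8,0)_9 → 64
64 = (7,1)_9 → 50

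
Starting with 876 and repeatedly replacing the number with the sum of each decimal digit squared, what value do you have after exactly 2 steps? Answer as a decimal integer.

876 → 8² + 7² + 6² = 64 + 49 + 36 = 149
149 → 1² + 4² + 9² = 1 + 16 + 81 = 98

98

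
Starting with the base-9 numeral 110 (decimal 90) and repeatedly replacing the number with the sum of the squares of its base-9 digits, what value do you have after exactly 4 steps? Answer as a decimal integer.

90 = (1,1,0)_9 → 2
2 = (2)_9 → 4
4 = (4)_9 → 16
16 = (1,7)_9 → 50

50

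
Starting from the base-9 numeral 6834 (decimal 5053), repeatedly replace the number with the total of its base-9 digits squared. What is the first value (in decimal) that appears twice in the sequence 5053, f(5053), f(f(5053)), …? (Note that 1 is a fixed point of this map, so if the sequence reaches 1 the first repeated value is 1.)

5053 = (6,8,3,4)_9 → 6² + 8² + 3² + 4² = 36 + 64 + 9 + 16 = 125
125 = (1,4,8)_9 → 1² + 4² + 8² = 1 + 16 + 64 = 81
81 = (1,0,0)_9 → 1² + 0² + 0² = 1 + 0 + 0 = 1  — reached the fixed point 1.
1 → 1, so 1 is the first repeated value.

1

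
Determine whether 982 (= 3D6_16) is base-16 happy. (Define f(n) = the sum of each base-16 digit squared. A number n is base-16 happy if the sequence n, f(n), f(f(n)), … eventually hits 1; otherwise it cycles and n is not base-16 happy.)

982 = (3,13,6)_16 → 214
214 = (13,6)_16 → 205
205 = (12,13)_16 → 313
313 = (1,3,9)_16 → 91
91 = (5,11)_16 → 146
146 = (9,2)_16 → 85
85 = (5,5)_16 → 50
50 = (3,2)_16 → 13
13 = (13)_16 → 169
169 = (10,9)_16 → 181
181 = (11,5)_16 → 146  — 146 already seen; the sequence cycles without reaching 1.

not base-16 happy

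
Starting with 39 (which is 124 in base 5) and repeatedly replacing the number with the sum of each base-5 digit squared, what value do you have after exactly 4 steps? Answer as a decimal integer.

39 = (1,2,4)_5 → 21
21 = (4,1)_5 → 17
17 = (3,2)_5 → 13
13 = (2,3)_5 → 13

13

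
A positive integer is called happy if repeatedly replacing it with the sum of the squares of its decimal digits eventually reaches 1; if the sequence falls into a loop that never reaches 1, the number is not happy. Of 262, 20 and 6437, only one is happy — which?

262: 262 → 44 → 32 → 13 → 10 → 1  — reaches 1 (happy)
20: 20 → 4 → 16 → 37 → 58 → 89 → 145 → 42 → 20  — repeats 20 (not happy)
6437: 6437 → 110 → 2 → 4 → 16 → 37 → 58 → 89 → 145 → 42 → 20 → 4  — repeats 4 (not happy)

262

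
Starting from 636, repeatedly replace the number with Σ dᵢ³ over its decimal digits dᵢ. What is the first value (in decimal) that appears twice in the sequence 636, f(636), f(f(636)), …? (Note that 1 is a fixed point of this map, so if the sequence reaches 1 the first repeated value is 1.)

153

636 → 6³ + 3³ + 6³ = 216 + 27 + 216 = 459
459 → 4³ + 5³ + 9³ = 64 + 125 + 729 = 918
918 → 9³ + 1³ + 8³ = 729 + 1 + 512 = 1242
1242 → 1³ + 2³ + 4³ + 2³ = 1 + 8 + 64 + 8 = 81
81 → 8³ + 1³ = 512 + 1 = 513
513 → 5³ + 1³ + 3³ = 125 + 1 + 27 = 153
153 → 1³ + 5³ + 3³ = 1 + 125 + 27 = 153  — 153 already appeared earlier.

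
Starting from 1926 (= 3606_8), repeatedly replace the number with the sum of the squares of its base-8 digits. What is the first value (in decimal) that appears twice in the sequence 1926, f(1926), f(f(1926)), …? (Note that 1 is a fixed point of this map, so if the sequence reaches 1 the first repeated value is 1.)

1926 = (3,6,0,6)_8 → 3² + 6² + 0² + 6² = 9 + 36 + 0 + 36 = 81
81 = (1,2,1)_8 → 1² + 2² + 1² = 1 + 4 + 1 = 6
6 = (6)_8 → 6² = 36
36 = (4,4)_8 → 4² + 4² = 16 + 16 = 32
32 = (4,0)_8 → 4² + 0² = 16 + 0 = 16
16 = (2,0)_8 → 2² + 0² = 4 + 0 = 4
4 = (4)_8 → 4² = 16  — 16 already appeared earlier.

16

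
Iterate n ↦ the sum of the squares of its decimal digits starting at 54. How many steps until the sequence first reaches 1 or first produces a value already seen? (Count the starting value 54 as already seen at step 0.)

15

54 → 5² + 4² = 41
41 → 4² + 1² = 17
17 → 1² + 7² = 50
50 → 5² + 0² = 25
25 → 2² + 5² = 29
29 → 2² + 9² = 85
85 → 8² + 5² = 89
89 → 8² + 9² = 145
145 → 1² + 4² + 5² = 42
42 → 4² + 2² = 20
20 → 2² + 0² = 4
4 → 4² = 16
16 → 1² + 6² = 37
37 → 3² + 7² = 58
58 → 5² + 8² = 89  — 89 repeats.
That took 15 steps.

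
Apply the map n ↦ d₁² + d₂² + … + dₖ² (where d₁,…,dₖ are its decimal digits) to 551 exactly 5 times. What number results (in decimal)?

37

551 → 5² + 5² + 1² = 25 + 25 + 1 = 51
51 → 5² + 1² = 25 + 1 = 26
26 → 2² + 6² = 4 + 36 = 40
40 → 4² + 0² = 16 + 0 = 16
16 → 1² + 6² = 1 + 36 = 37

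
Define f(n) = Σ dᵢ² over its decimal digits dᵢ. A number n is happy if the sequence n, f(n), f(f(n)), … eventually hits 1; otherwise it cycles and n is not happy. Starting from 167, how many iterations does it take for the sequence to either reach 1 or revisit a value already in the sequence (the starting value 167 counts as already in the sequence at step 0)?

3

167 → 1² + 6² + 7² = 1 + 36 + 49 = 86
86 → 8² + 6² = 64 + 36 = 100
100 → 1² + 0² + 0² = 1 + 0 + 0 = 1  — reached 1.
That took 3 steps.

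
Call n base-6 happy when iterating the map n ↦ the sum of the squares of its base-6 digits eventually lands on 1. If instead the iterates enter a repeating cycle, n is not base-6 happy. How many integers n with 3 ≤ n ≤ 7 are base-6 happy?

1

3: 3 → 9 → 10 → 17 → 29 → 41 → 26 → 20 → 13 → 5 → 25 → 17  — not base-6 happy
4: 4 → 16 → 20 → 13 → 5 → 25 → 17 → 29 → 41 → 26 → 20  — not base-6 happy
5: 5 → 25 → 17 → 29 → 41 → 26 → 20 → 13 → 5  — not base-6 happy
6: 6 → 1  — base-6 happy
7: 7 → 2 → 4 → 16 → 20 → 13 → 5 → 25 → 17 → 29 → 41 → 26 → 20  — not base-6 happy
base-6 happy: 6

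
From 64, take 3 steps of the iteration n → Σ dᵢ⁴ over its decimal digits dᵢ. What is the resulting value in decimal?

3714

64 → 6⁴ + 4⁴ = 1296 + 256 = 1552
1552 → 1⁴ + 5⁴ + 5⁴ + 2⁴ = 1 + 625 + 625 + 16 = 1267
1267 → 1⁴ + 2⁴ + 6⁴ + 7⁴ = 1 + 16 + 1296 + 2401 = 3714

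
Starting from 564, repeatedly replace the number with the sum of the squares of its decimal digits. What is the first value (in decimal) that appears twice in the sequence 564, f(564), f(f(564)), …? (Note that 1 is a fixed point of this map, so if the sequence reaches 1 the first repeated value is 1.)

564 → 77
77 → 98
98 → 145
145 → 42
42 → 20
20 → 4
4 → 16
16 → 37
37 → 58
58 → 89
89 → 145  — 145 already appeared earlier.

145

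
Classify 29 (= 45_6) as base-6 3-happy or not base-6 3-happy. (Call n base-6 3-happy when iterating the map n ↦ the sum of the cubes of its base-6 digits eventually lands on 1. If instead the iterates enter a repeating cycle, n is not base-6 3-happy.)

base-6 3-happy

29 = (4,5)_6 → 4³ + 5³ = 189
189 = (5,1,3)_6 → 5³ + 1³ + 3³ = 153
153 = (4,1,3)_6 → 4³ + 1³ + 3³ = 92
92 = (2,3,2)_6 → 2³ + 3³ + 2³ = 43
43 = (1,1,1)_6 → 1³ + 1³ + 1³ = 3
3 = (3)_6 → 3³ = 27
27 = (4,3)_6 → 4³ + 3³ = 91
91 = (2,3,1)_6 → 2³ + 3³ + 1³ = 36
36 = (1,0,0)_6 → 1³ + 0³ + 0³ = 1  — reached 1.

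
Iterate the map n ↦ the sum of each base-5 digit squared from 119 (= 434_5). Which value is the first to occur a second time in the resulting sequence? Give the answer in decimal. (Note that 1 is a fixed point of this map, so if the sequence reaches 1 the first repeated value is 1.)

1

119 = (4,3,4)_5 → 4² + 3² + 4² = 16 + 9 + 16 = 41
41 = (1,3,1)_5 → 1² + 3² + 1² = 1 + 9 + 1 = 11
11 = (2,1)_5 → 2² + 1² = 4 + 1 = 5
5 = (1,0)_5 → 1² + 0² = 1 + 0 = 1  — reached the fixed point 1.
1 → 1, so 1 is the first repeated value.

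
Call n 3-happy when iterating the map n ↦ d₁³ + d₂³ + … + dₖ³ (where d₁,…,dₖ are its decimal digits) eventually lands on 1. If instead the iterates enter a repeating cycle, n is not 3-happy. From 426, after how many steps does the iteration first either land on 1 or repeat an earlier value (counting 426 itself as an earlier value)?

426 → 4³ + 2³ + 6³ = 64 + 8 + 216 = 288
288 → 2³ + 8³ + 8³ = 8 + 512 + 512 = 1032
1032 → 1³ + 0³ + 3³ + 2³ = 1 + 0 + 27 + 8 = 36
36 → 3³ + 6³ = 27 + 216 = 243
243 → 2³ + 4³ + 3³ = 8 + 64 + 27 = 99
99 → 9³ + 9³ = 729 + 729 = 1458
1458 → 1³ + 4³ + 5³ + 8³ = 1 + 64 + 125 + 512 = 702
702 → 7³ + 0³ + 2³ = 343 + 0 + 8 = 351
351 → 3³ + 5³ + 1³ = 27 + 125 + 1 = 153
153 → 1³ + 5³ + 3³ = 1 + 125 + 27 = 153  — 153 repeats.
That took 10 steps.

10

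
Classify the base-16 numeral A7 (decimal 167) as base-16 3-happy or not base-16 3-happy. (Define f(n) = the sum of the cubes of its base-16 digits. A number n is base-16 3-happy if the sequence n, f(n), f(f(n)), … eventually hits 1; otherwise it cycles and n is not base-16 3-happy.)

not base-16 3-happy

167 = (10,7)_16 → 10³ + 7³ = 1000 + 343 = 1343
1343 = (5,3,15)_16 → 5³ + 3³ + 15³ = 125 + 27 + 3375 = 3527
3527 = (13,12,7)_16 → 13³ + 12³ + 7³ = 2197 + 1728 + 343 = 4268
4268 = (1,0,10,12)_16 → 1³ + 0³ + 10³ + 12³ = 1 + 0 + 1000 + 1728 = 2729
2729 = (10,10,9)_16 → 10³ + 10³ + 9³ = 1000 + 1000 + 729 = 2729  — 2729 already seen; the sequence cycles without reaching 1.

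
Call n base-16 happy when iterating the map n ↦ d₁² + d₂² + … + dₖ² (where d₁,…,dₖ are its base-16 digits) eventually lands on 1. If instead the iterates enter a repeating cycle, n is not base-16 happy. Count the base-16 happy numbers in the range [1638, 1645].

1638: 1638 → 108 → 180 → 137 → 145 → 82 → 29 → 170 → 200 → 208 → 169 → 181 → 146 → 85 → 50 → 13 → 169  — not base-16 happy
1639: 1639 → 121 → 130 → 68 → 32 → 4 → 16 → 1  — base-16 happy
1640: 1640 → 136 → 128 → 64 → 16 → 1  — base-16 happy
1641: 1641 → 153 → 162 → 104 → 100 → 52 → 25 → 82 → 29 → 170 → 200 → 208 → 169 → 181 → 146 → 85 → 50 → 13 → 169  — not base-16 happy
1642: 1642 → 172 → 244 → 241 → 226 → 200 → 208 → 169 → 181 → 146 → 85 → 50 → 13 → 169  — not base-16 happy
1643: 1643 → 193 → 145 → 82 → 29 → 170 → 200 → 208 → 169 → 181 → 146 → 85 → 50 → 13 → 169  — not base-16 happy
1644: 1644 → 216 → 233 → 277 → 27 → 122 → 149 → 106 → 136 → 128 → 64 → 16 → 1  — base-16 happy
1645: 1645 → 241 → 226 → 200 → 208 → 169 → 181 → 146 → 85 → 50 → 13 → 169  — not base-16 happy
base-16 happy: 1639, 1640, 1644

3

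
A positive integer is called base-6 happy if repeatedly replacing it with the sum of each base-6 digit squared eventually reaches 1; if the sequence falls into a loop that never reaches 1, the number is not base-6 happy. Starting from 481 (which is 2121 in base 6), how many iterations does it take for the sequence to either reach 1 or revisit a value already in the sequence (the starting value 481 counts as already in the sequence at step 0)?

10

481 = (2,1,2,1)_6 → 2² + 1² + 2² + 1² = 4 + 1 + 4 + 1 = 10
10 = (1,4)_6 → 1² + 4² = 1 + 16 = 17
17 = (2,5)_6 → 2² + 5² = 4 + 25 = 29
29 = (4,5)_6 → 4² + 5² = 16 + 25 = 41
41 = (1,0,5)_6 → 1² + 0² + 5² = 1 + 0 + 25 = 26
26 = (4,2)_6 → 4² + 2² = 16 + 4 = 20
20 = (3,2)_6 → 3² + 2² = 9 + 4 = 13
13 = (2,1)_6 → 2² + 1² = 4 + 1 = 5
5 = (5)_6 → 5² = 25
25 = (4,1)_6 → 4² + 1² = 16 + 1 = 17  — 17 repeats.
That took 10 steps.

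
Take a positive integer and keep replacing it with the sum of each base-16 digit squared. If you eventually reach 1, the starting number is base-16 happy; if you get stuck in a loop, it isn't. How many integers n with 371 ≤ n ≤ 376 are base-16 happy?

371: 371 → 59 → 130 → 68 → 32 → 4 → 16 → 1  — base-16 happy
372: 372 → 66 → 20 → 17 → 2 → 4 → 16 → 1  — base-16 happy
373: 373 → 75 → 137 → 145 → 82 → 29 → 170 → 200 → 208 → 169 → 181 → 146 → 85 → 50 → 13 → 169  — not base-16 happy
374: 374 → 86 → 61 → 178 → 125 → 218 → 269 → 170 → 200 → 208 → 169 → 181 → 146 → 85 → 50 → 13 → 169  — not base-16 happy
375: 375 → 99 → 45 → 173 → 269 → 170 → 200 → 208 → 169 → 181 → 146 → 85 → 50 → 13 → 169  — not base-16 happy
376: 376 → 114 → 53 → 34 → 8 → 64 → 16 → 1  — base-16 happy
base-16 happy: 371, 372, 376

3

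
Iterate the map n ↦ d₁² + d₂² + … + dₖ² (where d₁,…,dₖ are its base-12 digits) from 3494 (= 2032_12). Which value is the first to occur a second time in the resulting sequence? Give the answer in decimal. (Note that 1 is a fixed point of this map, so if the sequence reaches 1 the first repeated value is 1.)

3494 = (2,0,3,2)_12 → 2² + 0² + 3² + 2² = 4 + 0 + 9 + 4 = 17
17 = (1,5)_12 → 1² + 5² = 1 + 25 = 26
26 = (2,2)_12 → 2² + 2² = 4 + 4 = 8
8 = (8)_12 → 8² = 64
64 = (5,4)_12 → 5² + 4² = 25 + 16 = 41
41 = (3,5)_12 → 3² + 5² = 9 + 25 = 34
34 = (2,10)_12 → 2² + 10² = 4 + 100 = 104
104 = (8,8)_12 → 8² + 8² = 64 + 64 = 128
128 = (10,8)_12 → 10² + 8² = 100 + 64 = 164
164 = (1,1,8)_12 → 1² + 1² + 8² = 1 + 1 + 64 = 66
66 = (5,6)_12 → 5² + 6² = 25 + 36 = 61
61 = (5,1)_12 → 5² + 1² = 25 + 1 = 26  — 26 already appeared earlier.

26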